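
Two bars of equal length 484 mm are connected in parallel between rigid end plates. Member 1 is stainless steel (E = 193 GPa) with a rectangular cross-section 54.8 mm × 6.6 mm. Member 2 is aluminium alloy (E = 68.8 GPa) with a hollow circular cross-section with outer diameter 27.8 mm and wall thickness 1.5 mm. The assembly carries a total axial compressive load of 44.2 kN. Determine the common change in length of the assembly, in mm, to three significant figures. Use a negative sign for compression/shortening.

-0.273 mm

A_1 = 361.7 mm².
A_2 = 123.9 mm².
Equal strain + equilibrium ⇒ each member carries load in proportion to AE: A₁E₁ = 69800000 N, A₂E₂ = 8527000 N, ΣAE = 78330000 N.
δ = PL/ΣAE = -44200·484/78330000 = -0.2731 mm.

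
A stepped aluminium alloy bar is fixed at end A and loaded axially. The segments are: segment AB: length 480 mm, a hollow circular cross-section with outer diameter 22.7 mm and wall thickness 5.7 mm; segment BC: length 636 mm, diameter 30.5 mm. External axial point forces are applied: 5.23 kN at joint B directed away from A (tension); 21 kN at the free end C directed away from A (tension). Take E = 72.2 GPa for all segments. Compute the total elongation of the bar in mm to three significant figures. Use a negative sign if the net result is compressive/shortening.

0.826 mm

Internal axial forces (sectioning from the free end, tension +): N_BC = 21 kN, N_AB = 26.23 kN.
A_AB = 304.4 mm².
A_BC = 730.6 mm².
δ_AB = 26230·480/(304.4·72200) = 0.5728 mm
δ_BC = 21000·636/(730.6·72200) = 0.2532 mm
δ = Σδ_i = 0.826 mm.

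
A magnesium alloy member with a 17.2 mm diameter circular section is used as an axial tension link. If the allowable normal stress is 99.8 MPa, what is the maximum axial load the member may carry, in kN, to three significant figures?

23.2 kN

A = 232.4 mm².
P_max = σ_allow · A = 99.8 · 232.4 = 23190 N = 23.19 kN.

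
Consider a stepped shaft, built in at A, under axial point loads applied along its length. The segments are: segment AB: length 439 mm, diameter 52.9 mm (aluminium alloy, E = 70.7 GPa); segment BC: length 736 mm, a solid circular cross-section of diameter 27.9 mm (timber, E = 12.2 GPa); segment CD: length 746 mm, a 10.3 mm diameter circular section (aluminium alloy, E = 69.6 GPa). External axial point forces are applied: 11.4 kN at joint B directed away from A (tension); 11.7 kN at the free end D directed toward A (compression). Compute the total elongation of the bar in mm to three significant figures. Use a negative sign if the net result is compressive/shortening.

Internal axial forces (sectioning from the free end, tension +): N_CD = -11.7 kN, N_BC = -11.7 kN, N_AB = -0.3 kN.
A_AB = 2198 mm².
A_BC = 611.4 mm².
A_CD = 83.32 mm².
δ_AB = -300·439/(2198·70700) = -0.0008475 mm
δ_BC = -11700·736/(611.4·12200) = -1.155 mm
δ_CD = -11700·746/(83.32·69600) = -1.505 mm
δ = Σδ_i = -2.66 mm.

-2.66 mm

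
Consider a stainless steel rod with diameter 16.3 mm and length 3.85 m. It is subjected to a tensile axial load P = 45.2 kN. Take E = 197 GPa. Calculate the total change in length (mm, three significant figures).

4.23 mm

A = 208.7 mm².
δ_mech = NL/(AE) = 45200·3850/(208.7·197000) = 4.233 mm.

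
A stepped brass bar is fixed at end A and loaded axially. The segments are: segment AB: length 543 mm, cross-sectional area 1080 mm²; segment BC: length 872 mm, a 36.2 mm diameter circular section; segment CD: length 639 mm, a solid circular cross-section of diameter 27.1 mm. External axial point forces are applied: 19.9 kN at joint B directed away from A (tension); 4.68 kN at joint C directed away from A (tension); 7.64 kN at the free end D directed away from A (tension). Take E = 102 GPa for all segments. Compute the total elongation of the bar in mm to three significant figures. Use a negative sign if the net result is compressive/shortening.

Internal axial forces (sectioning from the free end, tension +): N_CD = 7.64 kN, N_BC = 12.32 kN, N_AB = 32.22 kN.
A_BC = 1029 mm².
A_CD = 576.8 mm².
δ_AB = 32220·543/(1080·102000) = 0.1588 mm
δ_BC = 12320·872/(1029·102000) = 0.1023 mm
δ_CD = 7640·639/(576.8·102000) = 0.08298 mm
δ = Σδ_i = 0.3441 mm.

0.344 mm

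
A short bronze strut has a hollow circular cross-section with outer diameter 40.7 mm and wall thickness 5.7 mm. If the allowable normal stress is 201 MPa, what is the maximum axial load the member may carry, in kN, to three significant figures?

A = 626.7 mm².
P_max = σ_allow · A = 201 · 626.7 = 126000 N = 126 kN.

126 kN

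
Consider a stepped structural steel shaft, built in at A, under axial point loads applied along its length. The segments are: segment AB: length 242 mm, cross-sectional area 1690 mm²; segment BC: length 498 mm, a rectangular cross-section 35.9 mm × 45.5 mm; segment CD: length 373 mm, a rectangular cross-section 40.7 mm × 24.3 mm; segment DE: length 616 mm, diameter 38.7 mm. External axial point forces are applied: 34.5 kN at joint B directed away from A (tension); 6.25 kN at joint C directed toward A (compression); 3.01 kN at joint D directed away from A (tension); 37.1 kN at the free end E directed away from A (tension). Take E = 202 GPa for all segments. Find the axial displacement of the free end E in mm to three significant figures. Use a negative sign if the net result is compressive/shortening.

0.271 mm

Internal axial forces (sectioning from the free end, tension +): N_DE = 37.1 kN, N_CD = 40.11 kN, N_BC = 33.86 kN, N_AB = 68.36 kN.
A_BC = 1633 mm².
A_CD = 989 mm².
A_DE = 1176 mm².
δ_AB = 68360·242/(1690·202000) = 0.04846 mm
δ_BC = 33860·498/(1633·202000) = 0.0511 mm
δ_CD = 40110·373/(989·202000) = 0.07489 mm
δ_DE = 37100·616/(1176·202000) = 0.09618 mm
δ = Σδ_i = 0.2706 mm.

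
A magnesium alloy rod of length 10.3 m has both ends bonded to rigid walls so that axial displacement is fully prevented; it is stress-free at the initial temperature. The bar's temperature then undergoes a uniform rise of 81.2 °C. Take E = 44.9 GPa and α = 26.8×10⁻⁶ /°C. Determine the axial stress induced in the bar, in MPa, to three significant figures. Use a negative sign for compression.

Free thermal expansion αLΔT = 26.8e-6 · 10300 · 81.2 = 22.41 mm.
The walls impose strain ε = −(22.41)/10300 = -2.1762e-03; σ = Eε = 44900 · -2.1762e-03 = -97.71 MPa.

-97.7 MPa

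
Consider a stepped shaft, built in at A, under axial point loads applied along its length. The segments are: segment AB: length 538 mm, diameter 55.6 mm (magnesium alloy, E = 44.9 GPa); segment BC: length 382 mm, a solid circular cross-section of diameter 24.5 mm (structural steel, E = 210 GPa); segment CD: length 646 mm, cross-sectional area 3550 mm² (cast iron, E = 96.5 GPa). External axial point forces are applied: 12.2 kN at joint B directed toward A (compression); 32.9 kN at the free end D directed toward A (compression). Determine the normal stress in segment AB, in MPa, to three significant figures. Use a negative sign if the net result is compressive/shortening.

-18.6 MPa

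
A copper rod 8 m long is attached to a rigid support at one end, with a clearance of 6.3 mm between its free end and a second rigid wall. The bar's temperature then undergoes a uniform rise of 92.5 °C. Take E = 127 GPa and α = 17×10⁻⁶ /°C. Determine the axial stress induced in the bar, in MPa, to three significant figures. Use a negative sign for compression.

Free thermal expansion αLΔT = 17e-6 · 8000 · 92.5 = 12.58 mm.
The walls engage after the gap closes; constrained expansion = 12.58 − 6.3 = 6.28 mm.
The walls impose strain ε = −(6.28)/8000 = -7.8500e-04; σ = Eε = 127000 · -7.8500e-04 = -99.69 MPa.

-99.7 MPa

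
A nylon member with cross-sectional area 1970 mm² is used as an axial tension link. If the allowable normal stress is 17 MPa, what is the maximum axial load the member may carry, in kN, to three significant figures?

P_max = σ_allow · A = 17 · 1970 = 33490 N = 33.49 kN.

33.5 kN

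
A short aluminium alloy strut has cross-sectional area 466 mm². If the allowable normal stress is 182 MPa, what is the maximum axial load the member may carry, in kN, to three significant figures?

P_max = σ_allow · A = 182 · 466 = 84810 N = 84.81 kN.

84.8 kN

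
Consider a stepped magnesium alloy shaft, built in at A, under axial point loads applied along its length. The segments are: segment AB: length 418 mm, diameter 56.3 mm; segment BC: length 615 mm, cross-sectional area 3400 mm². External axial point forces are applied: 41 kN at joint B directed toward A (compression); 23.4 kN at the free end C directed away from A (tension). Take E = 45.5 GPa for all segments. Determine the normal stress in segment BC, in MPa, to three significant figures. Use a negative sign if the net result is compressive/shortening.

Internal axial forces (sectioning from the free end, tension +): N_BC = 23.4 kN, N_AB = -17.6 kN.
σ_BC = N_BC/A_BC = 23400/3400 = 6.882 MPa.

6.88 MPa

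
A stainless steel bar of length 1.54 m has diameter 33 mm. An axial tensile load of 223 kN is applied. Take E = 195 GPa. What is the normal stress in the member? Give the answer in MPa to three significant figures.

261 MPa

A = 855.3 mm².
σ = N/A = 223000/855.3 = 260.7 MPa.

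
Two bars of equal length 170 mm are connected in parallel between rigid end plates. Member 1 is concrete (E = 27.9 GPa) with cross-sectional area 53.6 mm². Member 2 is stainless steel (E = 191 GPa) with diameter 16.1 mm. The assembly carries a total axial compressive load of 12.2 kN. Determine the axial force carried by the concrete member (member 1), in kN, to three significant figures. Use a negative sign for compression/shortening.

A_2 = 203.6 mm².
Equal strain + equilibrium ⇒ each member carries load in proportion to AE: A₁E₁ = 1495000 N, A₂E₂ = 38880000 N, ΣAE = 40380000 N.
F₁ = P·A₁E₁/ΣAE = -12200·1495000/40380000 = -451.8 N.

-0.452 kN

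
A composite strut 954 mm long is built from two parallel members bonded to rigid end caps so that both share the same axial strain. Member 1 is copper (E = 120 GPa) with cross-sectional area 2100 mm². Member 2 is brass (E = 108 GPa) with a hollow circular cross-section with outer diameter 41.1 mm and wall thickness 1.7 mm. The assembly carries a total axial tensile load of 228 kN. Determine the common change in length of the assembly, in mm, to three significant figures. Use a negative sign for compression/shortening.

A_2 = 210.4 mm².
Equal strain + equilibrium ⇒ each member carries load in proportion to AE: A₁E₁ = 252000000 N, A₂E₂ = 22730000 N, ΣAE = 274700000 N.
δ = PL/ΣAE = 228000·954/274700000 = 0.7917 mm.

0.792 mm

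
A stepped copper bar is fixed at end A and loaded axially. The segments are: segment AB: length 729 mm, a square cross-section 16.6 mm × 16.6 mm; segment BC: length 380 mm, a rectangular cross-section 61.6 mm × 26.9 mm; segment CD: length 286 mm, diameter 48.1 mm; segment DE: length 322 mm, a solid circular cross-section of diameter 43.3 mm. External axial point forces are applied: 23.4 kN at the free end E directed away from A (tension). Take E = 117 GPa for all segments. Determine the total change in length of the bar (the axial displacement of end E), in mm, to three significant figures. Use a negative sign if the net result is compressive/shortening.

Internal axial forces (sectioning from the free end, tension +): N_DE = 23.4 kN, N_CD = 23.4 kN, N_BC = 23.4 kN, N_AB = 23.4 kN.
A_AB = 275.6 mm².
A_BC = 1657 mm².
A_CD = 1817 mm².
A_DE = 1473 mm².
δ_AB = 23400·729/(275.6·117000) = 0.5291 mm
δ_BC = 23400·380/(1657·117000) = 0.04586 mm
δ_CD = 23400·286/(1817·117000) = 0.03148 mm
δ_DE = 23400·322/(1473·117000) = 0.04373 mm
δ = Σδ_i = 0.6502 mm.

0.650 mm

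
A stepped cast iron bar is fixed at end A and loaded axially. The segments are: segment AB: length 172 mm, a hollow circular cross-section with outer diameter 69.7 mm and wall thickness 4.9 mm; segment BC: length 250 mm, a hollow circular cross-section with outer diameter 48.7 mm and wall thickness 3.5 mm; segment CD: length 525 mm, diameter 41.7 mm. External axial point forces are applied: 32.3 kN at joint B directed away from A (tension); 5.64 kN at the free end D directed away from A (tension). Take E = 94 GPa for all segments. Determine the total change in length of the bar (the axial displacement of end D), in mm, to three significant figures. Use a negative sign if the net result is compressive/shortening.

0.123 mm

Internal axial forces (sectioning from the free end, tension +): N_CD = 5.64 kN, N_BC = 5.64 kN, N_AB = 37.94 kN.
A_AB = 997.5 mm².
A_BC = 497 mm².
A_CD = 1366 mm².
δ_AB = 37940·172/(997.5·94000) = 0.06959 mm
δ_BC = 5640·250/(497·94000) = 0.03018 mm
δ_CD = 5640·525/(1366·94000) = 0.02306 mm
δ = Σδ_i = 0.1228 mm.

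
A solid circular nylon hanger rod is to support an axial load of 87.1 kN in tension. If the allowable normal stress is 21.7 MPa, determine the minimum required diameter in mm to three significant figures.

Required area A ≥ P/σ_allow = 87100/21.7 = 4014 mm².
For a solid circular section, d ≥ √(4A/π) = 71.49 mm.

71.5 mm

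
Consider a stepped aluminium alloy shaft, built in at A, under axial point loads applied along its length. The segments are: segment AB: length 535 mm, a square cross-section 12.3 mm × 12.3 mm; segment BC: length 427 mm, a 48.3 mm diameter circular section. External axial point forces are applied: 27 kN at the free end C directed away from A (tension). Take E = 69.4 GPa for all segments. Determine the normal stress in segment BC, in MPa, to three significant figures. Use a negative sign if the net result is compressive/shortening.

Internal axial forces (sectioning from the free end, tension +): N_BC = 27 kN, N_AB = 27 kN.
A_BC = 1832 mm².
σ_BC = N_BC/A_BC = 27000/1832 = 14.74 MPa.

14.7 MPa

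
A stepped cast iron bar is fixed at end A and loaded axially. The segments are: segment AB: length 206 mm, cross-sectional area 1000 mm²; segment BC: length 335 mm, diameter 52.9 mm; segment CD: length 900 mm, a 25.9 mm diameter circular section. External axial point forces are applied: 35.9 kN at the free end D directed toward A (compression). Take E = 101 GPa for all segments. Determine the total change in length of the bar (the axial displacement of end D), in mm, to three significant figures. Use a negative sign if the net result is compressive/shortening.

Internal axial forces (sectioning from the free end, tension +): N_CD = -35.9 kN, N_BC = -35.9 kN, N_AB = -35.9 kN.
A_BC = 2198 mm².
A_CD = 526.9 mm².
δ_AB = -35900·206/(1000·101000) = -0.07322 mm
δ_BC = -35900·335/(2198·101000) = -0.05418 mm
δ_CD = -35900·900/(526.9·101000) = -0.6072 mm
δ = Σδ_i = -0.7346 mm.

-0.735 mm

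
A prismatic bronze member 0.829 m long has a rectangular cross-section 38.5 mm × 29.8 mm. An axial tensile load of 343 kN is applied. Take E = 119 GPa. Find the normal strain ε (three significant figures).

0.00251

A = 1147 mm².
σ = N/A = 299 MPa; ε = σ/E = 299/119000 = 2.512e-03.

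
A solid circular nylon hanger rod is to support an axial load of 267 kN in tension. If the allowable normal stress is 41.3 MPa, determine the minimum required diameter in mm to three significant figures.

90.7 mm

Required area A ≥ P/σ_allow = 267000/41.3 = 6465 mm².
For a solid circular section, d ≥ √(4A/π) = 90.73 mm.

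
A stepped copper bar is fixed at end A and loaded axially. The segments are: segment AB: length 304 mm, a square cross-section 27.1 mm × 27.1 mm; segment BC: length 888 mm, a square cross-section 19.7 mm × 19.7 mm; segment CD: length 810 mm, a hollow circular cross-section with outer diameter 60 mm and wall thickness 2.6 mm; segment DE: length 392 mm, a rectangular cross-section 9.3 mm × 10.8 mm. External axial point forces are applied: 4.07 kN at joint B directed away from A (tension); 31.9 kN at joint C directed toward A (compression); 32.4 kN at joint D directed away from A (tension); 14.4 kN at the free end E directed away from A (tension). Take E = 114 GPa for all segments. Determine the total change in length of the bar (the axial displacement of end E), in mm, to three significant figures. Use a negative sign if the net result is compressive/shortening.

1.57 mm

Internal axial forces (sectioning from the free end, tension +): N_DE = 14.4 kN, N_CD = 46.8 kN, N_BC = 14.9 kN, N_AB = 18.97 kN.
A_AB = 734.4 mm².
A_BC = 388.1 mm².
A_CD = 468.9 mm².
A_DE = 100.4 mm².
δ_AB = 18970·304/(734.4·114000) = 0.06888 mm
δ_BC = 14900·888/(388.1·114000) = 0.2991 mm
δ_CD = 46800·810/(468.9·114000) = 0.7092 mm
δ_DE = 14400·392/(100.4·114000) = 0.493 mm
δ = Σδ_i = 1.57 mm.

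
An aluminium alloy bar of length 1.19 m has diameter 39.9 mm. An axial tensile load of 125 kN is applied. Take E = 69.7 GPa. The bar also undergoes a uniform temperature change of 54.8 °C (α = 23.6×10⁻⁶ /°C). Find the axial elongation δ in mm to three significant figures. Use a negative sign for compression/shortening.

3.25 mm

A = 1250 mm².
δ_mech = NL/(AE) = 125000·1190/(1250·69700) = 1.707 mm.
δ_thermal = αLΔT = 23.6e-6·1190·54.8 = 1.539 mm.
δ = δ_mech + δ_thermal = 3.246 mm.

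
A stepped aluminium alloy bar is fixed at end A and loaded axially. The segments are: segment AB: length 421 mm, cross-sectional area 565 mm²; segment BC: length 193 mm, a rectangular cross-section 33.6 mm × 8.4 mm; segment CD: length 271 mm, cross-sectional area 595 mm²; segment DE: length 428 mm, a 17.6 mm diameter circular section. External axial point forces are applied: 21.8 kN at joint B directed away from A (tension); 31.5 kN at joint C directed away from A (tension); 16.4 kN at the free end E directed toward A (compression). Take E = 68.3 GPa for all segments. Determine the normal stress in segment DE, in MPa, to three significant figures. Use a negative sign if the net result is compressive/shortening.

Internal axial forces (sectioning from the free end, tension +): N_DE = -16.4 kN, N_CD = -16.4 kN, N_BC = 15.1 kN, N_AB = 36.9 kN.
A_DE = 243.3 mm².
σ_DE = N_DE/A_DE = -16400/243.3 = -67.41 MPa.

-67.4 MPa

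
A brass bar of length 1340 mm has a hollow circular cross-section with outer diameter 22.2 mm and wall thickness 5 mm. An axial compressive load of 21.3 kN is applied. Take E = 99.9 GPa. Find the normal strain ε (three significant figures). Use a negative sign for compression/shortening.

-7.89e-04

A = 270.2 mm².
σ = N/A = -78.84 MPa; ε = σ/E = -78.84/99900 = -7.892e-04.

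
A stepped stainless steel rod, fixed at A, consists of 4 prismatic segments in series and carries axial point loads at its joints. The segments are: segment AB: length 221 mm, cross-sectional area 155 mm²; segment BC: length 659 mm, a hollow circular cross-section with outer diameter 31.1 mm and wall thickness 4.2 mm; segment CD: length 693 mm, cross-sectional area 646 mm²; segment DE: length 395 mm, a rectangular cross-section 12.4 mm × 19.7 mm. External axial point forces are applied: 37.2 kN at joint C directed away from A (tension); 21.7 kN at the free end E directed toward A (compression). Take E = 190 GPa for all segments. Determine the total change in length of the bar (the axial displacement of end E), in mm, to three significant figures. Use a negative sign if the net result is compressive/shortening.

-0.0394 mm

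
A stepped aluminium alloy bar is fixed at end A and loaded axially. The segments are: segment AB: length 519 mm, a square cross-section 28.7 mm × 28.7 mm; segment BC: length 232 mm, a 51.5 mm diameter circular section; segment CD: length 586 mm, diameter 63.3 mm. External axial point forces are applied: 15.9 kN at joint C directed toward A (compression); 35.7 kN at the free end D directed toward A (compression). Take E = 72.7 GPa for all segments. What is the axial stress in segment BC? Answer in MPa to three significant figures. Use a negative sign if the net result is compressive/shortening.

Internal axial forces (sectioning from the free end, tension +): N_CD = -35.7 kN, N_BC = -51.6 kN, N_AB = -51.6 kN.
A_BC = 2083 mm².
σ_BC = N_BC/A_BC = -51600/2083 = -24.77 MPa.

-24.8 MPa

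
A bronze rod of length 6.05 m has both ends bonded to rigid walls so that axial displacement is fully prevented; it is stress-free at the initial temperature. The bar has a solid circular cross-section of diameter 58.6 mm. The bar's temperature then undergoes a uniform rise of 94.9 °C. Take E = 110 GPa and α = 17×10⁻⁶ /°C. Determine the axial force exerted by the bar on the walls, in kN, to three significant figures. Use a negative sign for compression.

Free thermal expansion αLΔT = 17e-6 · 6050 · 94.9 = 9.76 mm.
The walls impose strain ε = −(9.76)/6050 = -1.6133e-03; σ = Eε = 110000 · -1.6133e-03 = -177.5 MPa.
Wall reaction R = σ·A = -177.5·2697 = -478600 N = -478.6 kN.

-479 kN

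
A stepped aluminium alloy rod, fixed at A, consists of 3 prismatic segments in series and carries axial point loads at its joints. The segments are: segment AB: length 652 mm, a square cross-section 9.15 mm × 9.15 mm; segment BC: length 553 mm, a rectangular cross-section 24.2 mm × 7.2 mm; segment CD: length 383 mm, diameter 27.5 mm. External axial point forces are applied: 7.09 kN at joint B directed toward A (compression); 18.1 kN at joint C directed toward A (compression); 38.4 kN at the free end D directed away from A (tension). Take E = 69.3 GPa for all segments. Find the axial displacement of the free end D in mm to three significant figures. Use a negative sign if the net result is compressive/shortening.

2.77 mm

Internal axial forces (sectioning from the free end, tension +): N_CD = 38.4 kN, N_BC = 20.3 kN, N_AB = 13.21 kN.
A_AB = 83.72 mm².
A_BC = 174.2 mm².
A_CD = 594 mm².
δ_AB = 13210·652/(83.72·69300) = 1.484 mm
δ_BC = 20300·553/(174.2·69300) = 0.9297 mm
δ_CD = 38400·383/(594·69300) = 0.3573 mm
δ = Σδ_i = 2.771 mm.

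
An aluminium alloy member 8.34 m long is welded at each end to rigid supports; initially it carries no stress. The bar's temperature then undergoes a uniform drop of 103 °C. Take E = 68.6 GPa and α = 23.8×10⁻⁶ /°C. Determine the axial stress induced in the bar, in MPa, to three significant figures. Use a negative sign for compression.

168 MPa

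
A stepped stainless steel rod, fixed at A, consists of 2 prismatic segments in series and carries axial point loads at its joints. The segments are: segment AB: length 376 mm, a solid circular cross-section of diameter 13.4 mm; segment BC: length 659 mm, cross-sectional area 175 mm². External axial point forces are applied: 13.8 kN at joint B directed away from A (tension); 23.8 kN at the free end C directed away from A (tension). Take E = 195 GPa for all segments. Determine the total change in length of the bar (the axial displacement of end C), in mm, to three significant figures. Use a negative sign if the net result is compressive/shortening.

Internal axial forces (sectioning from the free end, tension +): N_BC = 23.8 kN, N_AB = 37.6 kN.
A_AB = 141 mm².
δ_AB = 37600·376/(141·195000) = 0.5141 mm
δ_BC = 23800·659/(175·195000) = 0.4596 mm
δ = Σδ_i = 0.9737 mm.

0.974 mm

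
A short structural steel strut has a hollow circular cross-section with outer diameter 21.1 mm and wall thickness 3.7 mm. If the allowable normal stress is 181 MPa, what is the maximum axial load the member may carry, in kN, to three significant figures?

A = 202.3 mm².
P_max = σ_allow · A = 181 · 202.3 = 36610 N = 36.61 kN.

36.6 kN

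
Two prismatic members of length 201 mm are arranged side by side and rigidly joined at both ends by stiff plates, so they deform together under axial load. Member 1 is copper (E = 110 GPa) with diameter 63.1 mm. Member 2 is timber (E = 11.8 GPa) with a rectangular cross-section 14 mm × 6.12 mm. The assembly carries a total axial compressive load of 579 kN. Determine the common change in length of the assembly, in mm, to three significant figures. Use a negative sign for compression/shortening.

A_1 = 3127 mm².
A_2 = 85.68 mm².
Equal strain + equilibrium ⇒ each member carries load in proportion to AE: A₁E₁ = 344000000 N, A₂E₂ = 1011000 N, ΣAE = 345000000 N.
δ = PL/ΣAE = -579000·201/345000000 = -0.3373 mm.

-0.337 mm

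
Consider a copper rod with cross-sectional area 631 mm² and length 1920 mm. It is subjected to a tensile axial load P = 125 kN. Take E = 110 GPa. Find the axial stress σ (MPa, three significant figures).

198 MPa

σ = N/A = 125000/631 = 198.1 MPa.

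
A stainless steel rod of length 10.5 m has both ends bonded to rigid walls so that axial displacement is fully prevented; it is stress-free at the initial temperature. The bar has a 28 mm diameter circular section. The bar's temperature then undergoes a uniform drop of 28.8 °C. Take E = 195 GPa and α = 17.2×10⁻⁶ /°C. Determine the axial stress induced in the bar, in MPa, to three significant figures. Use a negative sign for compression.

96.6 MPa

Free thermal expansion αLΔT = 17.2e-6 · 10500 · -28.8 = -5.201 mm.
The walls impose strain ε = −(-5.201)/10500 = 4.9536e-04; σ = Eε = 195000 · 4.9536e-04 = 96.6 MPa.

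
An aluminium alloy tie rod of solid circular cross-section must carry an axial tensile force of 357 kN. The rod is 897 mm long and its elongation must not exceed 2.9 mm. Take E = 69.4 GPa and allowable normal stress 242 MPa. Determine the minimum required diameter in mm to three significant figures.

45.0 mm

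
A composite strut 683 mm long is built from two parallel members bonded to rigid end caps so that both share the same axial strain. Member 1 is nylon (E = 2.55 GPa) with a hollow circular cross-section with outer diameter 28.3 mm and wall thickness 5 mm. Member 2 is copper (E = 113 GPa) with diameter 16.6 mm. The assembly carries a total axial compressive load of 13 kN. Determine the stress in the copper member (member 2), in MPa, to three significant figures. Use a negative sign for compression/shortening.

-57.9 MPa

A_1 = 366 mm².
A_2 = 216.4 mm².
Equal strain + equilibrium ⇒ each member carries load in proportion to AE: A₁E₁ = 933300 N, A₂E₂ = 24460000 N, ΣAE = 25390000 N.
σ₂ = P·E₂/ΣAE = -13000·113000/25390000 = -57.86 MPa.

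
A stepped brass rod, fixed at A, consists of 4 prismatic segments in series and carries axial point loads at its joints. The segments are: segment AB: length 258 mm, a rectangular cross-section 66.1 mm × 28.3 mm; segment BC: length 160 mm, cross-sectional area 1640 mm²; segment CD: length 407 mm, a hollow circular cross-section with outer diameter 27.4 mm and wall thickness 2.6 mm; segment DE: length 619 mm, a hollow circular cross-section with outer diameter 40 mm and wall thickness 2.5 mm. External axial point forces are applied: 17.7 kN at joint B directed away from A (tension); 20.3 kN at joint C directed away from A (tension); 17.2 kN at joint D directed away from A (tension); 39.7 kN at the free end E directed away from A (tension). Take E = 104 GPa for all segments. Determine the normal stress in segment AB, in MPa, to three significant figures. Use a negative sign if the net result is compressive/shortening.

Internal axial forces (sectioning from the free end, tension +): N_DE = 39.7 kN, N_CD = 56.9 kN, N_BC = 77.2 kN, N_AB = 94.9 kN.
A_AB = 1871 mm².
σ_AB = N_AB/A_AB = 94900/1871 = 50.73 MPa.

50.7 MPa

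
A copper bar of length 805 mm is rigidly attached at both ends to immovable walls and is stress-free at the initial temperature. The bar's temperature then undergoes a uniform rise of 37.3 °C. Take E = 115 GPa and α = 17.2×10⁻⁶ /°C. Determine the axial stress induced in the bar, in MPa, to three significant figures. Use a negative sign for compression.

Free thermal expansion αLΔT = 17.2e-6 · 805 · 37.3 = 0.5165 mm.
The walls impose strain ε = −(0.5165)/805 = -6.4156e-04; σ = Eε = 115000 · -6.4156e-04 = -73.78 MPa.

-73.8 MPa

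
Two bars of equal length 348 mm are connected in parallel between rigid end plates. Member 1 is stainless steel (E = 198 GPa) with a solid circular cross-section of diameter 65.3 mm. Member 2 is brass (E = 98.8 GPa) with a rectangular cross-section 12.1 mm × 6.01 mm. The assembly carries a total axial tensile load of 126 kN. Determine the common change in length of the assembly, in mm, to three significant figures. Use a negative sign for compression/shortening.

A_1 = 3349 mm².
A_2 = 72.72 mm².
Equal strain + equilibrium ⇒ each member carries load in proportion to AE: A₁E₁ = 663100000 N, A₂E₂ = 7185000 N, ΣAE = 670300000 N.
δ = PL/ΣAE = 126000·348/670300000 = 0.06542 mm.

0.0654 mm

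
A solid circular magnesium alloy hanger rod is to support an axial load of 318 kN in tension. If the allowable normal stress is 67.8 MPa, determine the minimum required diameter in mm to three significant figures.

77.3 mm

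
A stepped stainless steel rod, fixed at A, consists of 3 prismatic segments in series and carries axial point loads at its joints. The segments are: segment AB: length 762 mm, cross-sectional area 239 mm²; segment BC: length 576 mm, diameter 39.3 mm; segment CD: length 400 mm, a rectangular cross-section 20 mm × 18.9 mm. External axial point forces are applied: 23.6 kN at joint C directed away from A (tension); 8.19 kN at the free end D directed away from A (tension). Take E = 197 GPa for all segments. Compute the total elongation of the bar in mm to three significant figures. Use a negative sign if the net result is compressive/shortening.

0.635 mm

Internal axial forces (sectioning from the free end, tension +): N_CD = 8.19 kN, N_BC = 31.79 kN, N_AB = 31.79 kN.
A_BC = 1213 mm².
A_CD = 378 mm².
δ_AB = 31790·762/(239·197000) = 0.5145 mm
δ_BC = 31790·576/(1213·197000) = 0.07663 mm
δ_CD = 8190·400/(378·197000) = 0.04399 mm
δ = Σδ_i = 0.6351 mm.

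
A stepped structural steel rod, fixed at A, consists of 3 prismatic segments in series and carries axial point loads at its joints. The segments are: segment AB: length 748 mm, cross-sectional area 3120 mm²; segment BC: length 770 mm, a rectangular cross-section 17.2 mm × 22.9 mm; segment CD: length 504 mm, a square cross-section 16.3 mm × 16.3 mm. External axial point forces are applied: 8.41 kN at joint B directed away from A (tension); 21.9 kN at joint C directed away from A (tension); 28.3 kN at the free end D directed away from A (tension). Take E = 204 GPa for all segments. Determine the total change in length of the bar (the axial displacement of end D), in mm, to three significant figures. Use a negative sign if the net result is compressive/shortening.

Internal axial forces (sectioning from the free end, tension +): N_CD = 28.3 kN, N_BC = 50.2 kN, N_AB = 58.61 kN.
A_BC = 393.9 mm².
A_CD = 265.7 mm².
δ_AB = 58610·748/(3120·204000) = 0.06888 mm
δ_BC = 50200·770/(393.9·204000) = 0.4811 mm
δ_CD = 28300·504/(265.7·204000) = 0.2632 mm
δ = Σδ_i = 0.8131 mm.

0.813 mm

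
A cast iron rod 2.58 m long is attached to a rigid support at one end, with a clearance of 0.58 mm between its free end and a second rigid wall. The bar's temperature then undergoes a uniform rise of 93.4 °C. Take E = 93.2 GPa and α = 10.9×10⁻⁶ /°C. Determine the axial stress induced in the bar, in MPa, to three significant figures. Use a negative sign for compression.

Free thermal expansion αLΔT = 10.9e-6 · 2580 · 93.4 = 2.627 mm.
The walls engage after the gap closes; constrained expansion = 2.627 − 0.58 = 2.047 mm.
The walls impose strain ε = −(2.047)/2580 = -7.9325e-04; σ = Eε = 93200 · -7.9325e-04 = -73.93 MPa.

-73.9 MPa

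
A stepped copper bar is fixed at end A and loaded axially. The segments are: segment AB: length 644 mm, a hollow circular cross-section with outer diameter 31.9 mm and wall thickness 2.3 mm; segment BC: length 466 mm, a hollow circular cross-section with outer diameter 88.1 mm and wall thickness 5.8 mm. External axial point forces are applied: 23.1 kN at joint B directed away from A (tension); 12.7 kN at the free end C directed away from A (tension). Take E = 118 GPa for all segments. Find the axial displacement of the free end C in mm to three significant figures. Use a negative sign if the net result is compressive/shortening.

0.947 mm

Internal axial forces (sectioning from the free end, tension +): N_BC = 12.7 kN, N_AB = 35.8 kN.
A_AB = 213.9 mm².
A_BC = 1500 mm².
δ_AB = 35800·644/(213.9·118000) = 0.9135 mm
δ_BC = 12700·466/(1500·118000) = 0.03344 mm
δ = Σδ_i = 0.947 mm.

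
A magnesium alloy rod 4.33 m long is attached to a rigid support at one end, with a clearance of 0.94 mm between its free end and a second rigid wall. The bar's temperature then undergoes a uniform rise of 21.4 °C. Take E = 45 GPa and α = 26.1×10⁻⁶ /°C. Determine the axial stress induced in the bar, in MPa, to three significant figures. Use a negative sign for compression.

Free thermal expansion αLΔT = 26.1e-6 · 4330 · 21.4 = 2.418 mm.
The walls engage after the gap closes; constrained expansion = 2.418 − 0.94 = 1.478 mm.
The walls impose strain ε = −(1.478)/4330 = -3.4145e-04; σ = Eε = 45000 · -3.4145e-04 = -15.37 MPa.

-15.4 MPa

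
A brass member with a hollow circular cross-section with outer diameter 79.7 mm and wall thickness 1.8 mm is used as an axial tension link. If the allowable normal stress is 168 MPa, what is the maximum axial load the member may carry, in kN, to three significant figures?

74.0 kN

A = 440.5 mm².
P_max = σ_allow · A = 168 · 440.5 = 74010 N = 74.01 kN.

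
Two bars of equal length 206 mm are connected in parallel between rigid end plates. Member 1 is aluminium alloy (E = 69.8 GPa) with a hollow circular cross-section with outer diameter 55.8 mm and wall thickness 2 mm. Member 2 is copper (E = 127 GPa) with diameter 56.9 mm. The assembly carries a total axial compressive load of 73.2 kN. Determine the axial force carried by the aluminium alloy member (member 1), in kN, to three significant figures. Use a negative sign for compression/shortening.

-4.98 kN

A_1 = 338 mm².
A_2 = 2543 mm².
Equal strain + equilibrium ⇒ each member carries load in proportion to AE: A₁E₁ = 23590000 N, A₂E₂ = 322900000 N, ΣAE = 346500000 N.
F₁ = P·A₁E₁/ΣAE = -73200·23590000/346500000 = -4984 N.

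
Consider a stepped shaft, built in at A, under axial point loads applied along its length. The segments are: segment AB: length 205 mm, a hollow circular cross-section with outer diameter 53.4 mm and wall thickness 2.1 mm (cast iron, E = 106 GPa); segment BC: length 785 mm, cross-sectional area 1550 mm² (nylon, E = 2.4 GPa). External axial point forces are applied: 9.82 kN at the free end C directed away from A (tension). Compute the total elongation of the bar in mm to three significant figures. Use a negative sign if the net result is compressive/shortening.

2.13 mm

Internal axial forces (sectioning from the free end, tension +): N_BC = 9.82 kN, N_AB = 9.82 kN.
A_AB = 338.4 mm².
δ_AB = 9820·205/(338.4·106000) = 0.05611 mm
δ_BC = 9820·785/(1550·2400) = 2.072 mm
δ = Σδ_i = 2.128 mm.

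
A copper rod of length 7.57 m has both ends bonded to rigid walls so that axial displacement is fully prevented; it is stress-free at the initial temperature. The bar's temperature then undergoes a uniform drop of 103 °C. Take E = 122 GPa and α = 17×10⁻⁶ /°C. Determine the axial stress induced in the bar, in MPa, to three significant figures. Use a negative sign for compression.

Free thermal expansion αLΔT = 17e-6 · 7570 · -103 = -13.26 mm.
The walls impose strain ε = −(-13.26)/7570 = 1.7510e-03; σ = Eε = 122000 · 1.7510e-03 = 213.6 MPa.

214 MPa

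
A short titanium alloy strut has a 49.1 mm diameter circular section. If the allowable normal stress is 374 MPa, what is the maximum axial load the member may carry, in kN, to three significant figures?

A = 1893 mm².
P_max = σ_allow · A = 374 · 1893 = 708100 N = 708.1 kN.

708 kN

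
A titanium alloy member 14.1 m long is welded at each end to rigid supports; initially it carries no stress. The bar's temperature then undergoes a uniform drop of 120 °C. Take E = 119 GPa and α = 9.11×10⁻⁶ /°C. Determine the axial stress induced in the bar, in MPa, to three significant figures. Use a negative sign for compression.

130 MPa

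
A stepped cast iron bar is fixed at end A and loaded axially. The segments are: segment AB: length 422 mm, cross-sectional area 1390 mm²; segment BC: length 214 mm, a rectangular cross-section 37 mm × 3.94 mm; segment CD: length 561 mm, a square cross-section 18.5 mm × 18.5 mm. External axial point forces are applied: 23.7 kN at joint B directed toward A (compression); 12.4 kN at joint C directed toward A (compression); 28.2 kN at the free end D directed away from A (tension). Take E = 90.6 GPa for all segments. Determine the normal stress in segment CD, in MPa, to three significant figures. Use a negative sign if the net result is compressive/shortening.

82.4 MPa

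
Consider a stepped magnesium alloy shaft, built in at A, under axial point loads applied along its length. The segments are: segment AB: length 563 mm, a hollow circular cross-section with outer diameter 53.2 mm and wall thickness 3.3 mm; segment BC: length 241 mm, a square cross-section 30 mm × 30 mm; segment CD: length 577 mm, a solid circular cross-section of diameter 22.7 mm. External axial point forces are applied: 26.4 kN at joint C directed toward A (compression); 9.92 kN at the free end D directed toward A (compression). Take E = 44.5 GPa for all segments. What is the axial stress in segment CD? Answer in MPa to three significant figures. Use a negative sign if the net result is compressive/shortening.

-24.5 MPa

Internal axial forces (sectioning from the free end, tension +): N_CD = -9.92 kN, N_BC = -36.32 kN, N_AB = -36.32 kN.
A_CD = 404.7 mm².
σ_CD = N_CD/A_CD = -9920/404.7 = -24.51 MPa.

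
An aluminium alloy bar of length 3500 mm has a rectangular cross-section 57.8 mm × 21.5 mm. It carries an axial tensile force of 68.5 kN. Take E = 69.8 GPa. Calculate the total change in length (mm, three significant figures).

A = 1243 mm².
δ_mech = NL/(AE) = 68500·3500/(1243·69800) = 2.764 mm.

2.76 mm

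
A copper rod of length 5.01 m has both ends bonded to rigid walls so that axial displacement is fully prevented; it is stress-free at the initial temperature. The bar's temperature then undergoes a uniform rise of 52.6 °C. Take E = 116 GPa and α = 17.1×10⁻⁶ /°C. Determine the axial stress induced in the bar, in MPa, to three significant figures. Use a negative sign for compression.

-104 MPa

Free thermal expansion αLΔT = 17.1e-6 · 5010 · 52.6 = 4.506 mm.
The walls impose strain ε = −(4.506)/5010 = -8.9946e-04; σ = Eε = 116000 · -8.9946e-04 = -104.3 MPa.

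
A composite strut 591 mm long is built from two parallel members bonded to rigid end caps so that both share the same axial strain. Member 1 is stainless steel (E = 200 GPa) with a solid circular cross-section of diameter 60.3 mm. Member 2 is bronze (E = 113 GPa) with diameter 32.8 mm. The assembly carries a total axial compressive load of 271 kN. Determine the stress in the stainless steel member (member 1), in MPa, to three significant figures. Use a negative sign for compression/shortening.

A_1 = 2856 mm².
A_2 = 845 mm².
Equal strain + equilibrium ⇒ each member carries load in proportion to AE: A₁E₁ = 571200000 N, A₂E₂ = 95480000 N, ΣAE = 666600000 N.
σ₁ = P·E₁/ΣAE = -271000·200000/666600000 = -81.3 MPa.

-81.3 MPa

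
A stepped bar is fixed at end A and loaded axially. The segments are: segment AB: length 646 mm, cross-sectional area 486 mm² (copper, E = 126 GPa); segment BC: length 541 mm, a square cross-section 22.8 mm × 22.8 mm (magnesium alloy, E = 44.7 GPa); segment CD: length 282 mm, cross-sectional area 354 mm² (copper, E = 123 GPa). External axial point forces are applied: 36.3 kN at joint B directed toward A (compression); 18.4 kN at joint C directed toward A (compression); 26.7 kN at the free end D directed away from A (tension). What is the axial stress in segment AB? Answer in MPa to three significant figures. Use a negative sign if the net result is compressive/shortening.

Internal axial forces (sectioning from the free end, tension +): N_CD = 26.7 kN, N_BC = 8.3 kN, N_AB = -28 kN.
σ_AB = N_AB/A_AB = -28000/486 = -57.61 MPa.

-57.6 MPa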